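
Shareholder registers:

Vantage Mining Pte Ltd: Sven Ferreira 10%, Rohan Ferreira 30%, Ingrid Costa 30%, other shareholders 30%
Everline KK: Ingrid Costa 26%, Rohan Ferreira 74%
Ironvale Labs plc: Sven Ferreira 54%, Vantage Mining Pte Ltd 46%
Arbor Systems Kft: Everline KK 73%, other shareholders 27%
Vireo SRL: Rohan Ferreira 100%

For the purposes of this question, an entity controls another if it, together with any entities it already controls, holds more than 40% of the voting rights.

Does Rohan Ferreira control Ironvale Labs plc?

Rohan holds 74% of Everline, so Rohan controls Everline.
Everline holds 73% of Arbor, so Rohan controls Arbor.
Rohan holds 100% of Vireo, so Rohan controls Vireo.
Neither Rohan nor any entity Rohan controls holds any voting interest in Ironvale.
So Rohan does not control Ironvale.

No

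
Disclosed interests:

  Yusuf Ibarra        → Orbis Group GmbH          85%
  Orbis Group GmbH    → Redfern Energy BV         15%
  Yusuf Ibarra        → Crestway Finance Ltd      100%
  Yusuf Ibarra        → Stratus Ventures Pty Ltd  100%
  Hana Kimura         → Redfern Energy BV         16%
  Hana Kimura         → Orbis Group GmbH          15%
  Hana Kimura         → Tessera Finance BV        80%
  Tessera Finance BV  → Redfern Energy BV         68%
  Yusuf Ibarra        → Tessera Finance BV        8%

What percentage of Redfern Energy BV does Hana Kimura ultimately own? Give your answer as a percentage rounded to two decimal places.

Hana reaches Redfern along 3 paths.
Direct stake: 16% = 16%.
Via Orbis: 15% × 15% = 2.25%.
Via Tessera: 80% × 68% = 54.4%.
Total: 16% + 2.25% + 54.4% = 72.65%.

72.65%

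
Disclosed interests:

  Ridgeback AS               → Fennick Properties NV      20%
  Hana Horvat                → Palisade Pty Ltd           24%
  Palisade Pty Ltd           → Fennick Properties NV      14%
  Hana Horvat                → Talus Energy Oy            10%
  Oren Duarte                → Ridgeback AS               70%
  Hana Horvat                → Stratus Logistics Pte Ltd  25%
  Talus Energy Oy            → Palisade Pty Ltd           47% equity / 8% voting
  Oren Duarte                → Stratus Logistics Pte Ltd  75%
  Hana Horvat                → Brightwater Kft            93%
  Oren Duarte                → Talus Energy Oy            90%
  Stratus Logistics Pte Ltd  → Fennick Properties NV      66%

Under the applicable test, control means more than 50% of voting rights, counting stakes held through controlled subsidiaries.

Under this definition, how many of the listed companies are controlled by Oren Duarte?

4

Oren holds 75% of Stratus, so Oren controls Stratus.
Oren holds 90% of Talus, so Oren controls Talus.
Oren holds 70% of Ridgeback, so Oren controls Ridgeback.
Ridgeback and Stratus together hold 20% + 66% = 86% of Fennick, so Oren controls Fennick.
No other company's threshold is met.
Oren controls 4 companies.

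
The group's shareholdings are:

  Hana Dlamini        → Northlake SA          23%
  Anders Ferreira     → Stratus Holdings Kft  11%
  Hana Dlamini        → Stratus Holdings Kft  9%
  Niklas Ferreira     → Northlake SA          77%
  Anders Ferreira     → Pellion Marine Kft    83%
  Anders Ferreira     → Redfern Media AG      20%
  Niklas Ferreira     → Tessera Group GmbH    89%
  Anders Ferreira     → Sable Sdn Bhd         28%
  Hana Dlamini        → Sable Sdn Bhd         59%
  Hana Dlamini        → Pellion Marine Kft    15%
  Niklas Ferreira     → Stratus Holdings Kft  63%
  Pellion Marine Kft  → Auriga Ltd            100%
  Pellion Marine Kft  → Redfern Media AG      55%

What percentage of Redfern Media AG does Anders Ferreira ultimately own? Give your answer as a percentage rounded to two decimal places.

Anders reaches Redfern along 2 paths.
Via Pellion: 83% × 55% = 45.65%.
Direct stake: 20% = 20%.
Total: 45.65% + 20% = 65.65%.

65.65%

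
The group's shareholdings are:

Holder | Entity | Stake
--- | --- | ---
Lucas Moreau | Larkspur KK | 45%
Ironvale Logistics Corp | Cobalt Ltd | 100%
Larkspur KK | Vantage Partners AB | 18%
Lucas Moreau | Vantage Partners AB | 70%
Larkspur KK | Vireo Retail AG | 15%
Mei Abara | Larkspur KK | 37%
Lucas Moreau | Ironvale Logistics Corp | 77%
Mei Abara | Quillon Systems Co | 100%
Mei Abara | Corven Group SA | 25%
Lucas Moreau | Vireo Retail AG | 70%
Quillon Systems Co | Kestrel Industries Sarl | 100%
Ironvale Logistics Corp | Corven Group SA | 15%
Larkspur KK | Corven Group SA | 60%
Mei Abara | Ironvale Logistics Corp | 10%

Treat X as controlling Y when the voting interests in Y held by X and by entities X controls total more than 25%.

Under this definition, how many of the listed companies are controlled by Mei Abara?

Mei holds 37% of Larkspur, so Mei controls Larkspur.
Mei holds 100% of Quillon, so Mei controls Quillon.
Larkspur and Mei together hold 60% + 25% = 85% of Corven, so Mei controls Corven.
Quillon holds 100% of Kestrel, so Mei controls Kestrel.
No other company's threshold is met.
Mei controls 4 companies.

4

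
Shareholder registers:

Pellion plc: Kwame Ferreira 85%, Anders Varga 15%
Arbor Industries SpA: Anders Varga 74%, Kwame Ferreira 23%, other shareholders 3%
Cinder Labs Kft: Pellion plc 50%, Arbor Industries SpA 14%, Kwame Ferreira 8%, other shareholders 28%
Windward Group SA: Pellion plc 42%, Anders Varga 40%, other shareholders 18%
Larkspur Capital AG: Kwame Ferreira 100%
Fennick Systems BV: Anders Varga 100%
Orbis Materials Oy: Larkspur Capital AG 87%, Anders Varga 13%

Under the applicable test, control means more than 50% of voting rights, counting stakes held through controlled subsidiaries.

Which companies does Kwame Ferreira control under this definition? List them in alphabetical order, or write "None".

Cinder Labs Kft, Larkspur Capital AG, Orbis Materials Oy, Pellion plc

Kwame holds 85% of Pellion, so Kwame controls Pellion.
Pellion and Kwame together hold 50% + 8% = 58% of Cinder, so Kwame controls Cinder.
Kwame holds 100% of Larkspur, so Kwame controls Larkspur.
Larkspur holds 87% of Orbis, so Kwame controls Orbis.
No other company's threshold is met.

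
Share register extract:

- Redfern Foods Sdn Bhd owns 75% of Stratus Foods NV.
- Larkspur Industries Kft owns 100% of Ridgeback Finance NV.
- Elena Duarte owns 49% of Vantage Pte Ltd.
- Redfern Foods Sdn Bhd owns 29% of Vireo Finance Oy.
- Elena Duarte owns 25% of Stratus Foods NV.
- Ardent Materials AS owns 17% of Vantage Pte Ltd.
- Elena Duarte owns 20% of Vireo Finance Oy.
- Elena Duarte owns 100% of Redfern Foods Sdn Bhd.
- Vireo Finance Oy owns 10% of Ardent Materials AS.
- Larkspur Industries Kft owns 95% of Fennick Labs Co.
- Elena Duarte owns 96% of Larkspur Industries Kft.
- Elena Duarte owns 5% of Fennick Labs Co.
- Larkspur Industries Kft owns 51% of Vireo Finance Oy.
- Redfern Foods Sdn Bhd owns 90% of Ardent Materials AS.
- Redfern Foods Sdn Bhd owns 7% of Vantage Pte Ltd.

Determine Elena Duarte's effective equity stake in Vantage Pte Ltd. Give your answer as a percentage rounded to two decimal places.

72.97%

Elena reaches Vantage along 6 paths.
Via Redfern → Vireo → Ardent: 100% × 29% × 10% × 17% = 0.493%.
Via Vireo → Ardent: 20% × 10% × 17% = 0.34%.
Via Larkspur → Vireo → Ardent: 96% × 51% × 10% × 17% = 0.83232%.
Via Redfern → Ardent: 100% × 90% × 17% = 15.3%.
Via Redfern: 100% × 7% = 7%.
Direct stake: 49% = 49%.
Total: 0.493% + 0.34% + 0.83232% + 15.3% + 7% + 49% = 72.96532%.
Rounded: 72.97%.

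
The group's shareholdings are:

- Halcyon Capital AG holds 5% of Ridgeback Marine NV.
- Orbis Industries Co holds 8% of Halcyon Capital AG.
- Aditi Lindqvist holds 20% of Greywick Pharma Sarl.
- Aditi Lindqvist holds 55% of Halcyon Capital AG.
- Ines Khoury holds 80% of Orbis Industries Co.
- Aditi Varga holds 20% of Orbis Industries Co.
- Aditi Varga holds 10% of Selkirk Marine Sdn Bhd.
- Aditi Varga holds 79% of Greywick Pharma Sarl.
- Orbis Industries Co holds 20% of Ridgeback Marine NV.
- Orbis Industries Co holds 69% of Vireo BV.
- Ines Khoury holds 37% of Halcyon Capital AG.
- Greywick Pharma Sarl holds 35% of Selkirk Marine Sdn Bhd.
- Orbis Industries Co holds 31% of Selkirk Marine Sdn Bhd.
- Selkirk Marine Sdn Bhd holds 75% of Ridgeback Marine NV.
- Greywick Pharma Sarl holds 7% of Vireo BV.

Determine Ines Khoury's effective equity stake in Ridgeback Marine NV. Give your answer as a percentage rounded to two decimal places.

Ines reaches Ridgeback along 4 paths.
Via Orbis: 80% × 20% = 16%.
Via Orbis → Selkirk: 80% × 31% × 75% = 18.6%.
Via Orbis → Halcyon: 80% × 8% × 5% = 0.32%.
Via Halcyon: 37% × 5% = 1.85%.
Total: 16% + 18.6% + 0.32% + 1.85% = 36.77%.

36.77%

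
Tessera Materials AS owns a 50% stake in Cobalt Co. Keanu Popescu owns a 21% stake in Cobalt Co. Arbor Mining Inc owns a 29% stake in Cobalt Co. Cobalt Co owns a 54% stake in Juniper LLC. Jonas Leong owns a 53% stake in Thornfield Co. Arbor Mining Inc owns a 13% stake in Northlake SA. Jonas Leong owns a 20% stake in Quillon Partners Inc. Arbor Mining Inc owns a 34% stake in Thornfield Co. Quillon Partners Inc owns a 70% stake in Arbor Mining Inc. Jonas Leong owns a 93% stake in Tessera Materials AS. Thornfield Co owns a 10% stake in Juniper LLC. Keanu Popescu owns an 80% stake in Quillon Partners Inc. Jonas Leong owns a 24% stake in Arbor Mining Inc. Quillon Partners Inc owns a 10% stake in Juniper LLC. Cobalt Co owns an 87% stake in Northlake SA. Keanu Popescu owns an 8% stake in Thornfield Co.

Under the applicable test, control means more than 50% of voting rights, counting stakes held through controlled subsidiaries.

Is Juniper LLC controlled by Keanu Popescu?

Keanu holds 80% of Quillon, so Keanu controls Quillon.
Quillon holds 70% of Arbor, so Keanu controls Arbor.
In Juniper, Keanu's side holds only 10%, not > 50%.
So Keanu does not control Juniper.

No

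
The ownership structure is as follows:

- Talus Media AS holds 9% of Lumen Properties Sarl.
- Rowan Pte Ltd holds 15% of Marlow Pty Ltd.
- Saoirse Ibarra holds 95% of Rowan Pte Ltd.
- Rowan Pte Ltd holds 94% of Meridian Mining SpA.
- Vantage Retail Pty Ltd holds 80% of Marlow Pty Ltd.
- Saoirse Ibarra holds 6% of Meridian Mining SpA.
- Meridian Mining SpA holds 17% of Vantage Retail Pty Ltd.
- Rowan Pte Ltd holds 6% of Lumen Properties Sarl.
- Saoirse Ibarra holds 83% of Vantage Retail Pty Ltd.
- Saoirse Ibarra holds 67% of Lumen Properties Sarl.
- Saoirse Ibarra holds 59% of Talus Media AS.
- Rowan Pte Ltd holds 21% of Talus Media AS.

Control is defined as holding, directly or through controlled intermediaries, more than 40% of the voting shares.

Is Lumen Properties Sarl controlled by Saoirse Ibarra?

Yes

Saoirse holds 95% of Rowan, so Saoirse controls Rowan.
Rowan and Saoirse together hold 21% + 59% = 80% of Talus, so Saoirse controls Talus.
Talus and Saoirse and Rowan together hold 9% + 67% + 6% = 82% of Lumen, so Saoirse controls Lumen.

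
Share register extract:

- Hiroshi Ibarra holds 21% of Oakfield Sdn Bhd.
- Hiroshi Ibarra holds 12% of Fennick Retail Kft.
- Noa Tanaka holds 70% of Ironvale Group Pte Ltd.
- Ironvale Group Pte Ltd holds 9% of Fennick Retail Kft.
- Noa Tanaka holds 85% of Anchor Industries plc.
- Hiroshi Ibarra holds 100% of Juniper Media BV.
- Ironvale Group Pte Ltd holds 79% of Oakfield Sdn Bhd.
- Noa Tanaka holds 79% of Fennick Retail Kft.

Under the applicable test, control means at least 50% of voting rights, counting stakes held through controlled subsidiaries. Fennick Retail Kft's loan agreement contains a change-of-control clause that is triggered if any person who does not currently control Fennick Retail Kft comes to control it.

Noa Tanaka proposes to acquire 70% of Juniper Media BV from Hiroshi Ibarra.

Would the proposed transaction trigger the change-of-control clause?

The purchase adds only to Noa's holdings (Hiroshi's stake shrinks), so Noa is the only person who could newly come to control Fennick.
Noa holds 70% of Ironvale, so Noa controls Ironvale.
Noa and Ironvale together hold 79% + 9% = 88% of Fennick, so Noa controls Fennick.
So Noa already controls Fennick before the transaction.
After the purchase, Noa holds 70% of Juniper directly, and Hiroshi's stake falls to 30%.
Noa controlled Fennick already, so this is not a new person acquiring control; every other person's position is unchanged or reduced.
No new person acquires control, so the clause is not triggered.

No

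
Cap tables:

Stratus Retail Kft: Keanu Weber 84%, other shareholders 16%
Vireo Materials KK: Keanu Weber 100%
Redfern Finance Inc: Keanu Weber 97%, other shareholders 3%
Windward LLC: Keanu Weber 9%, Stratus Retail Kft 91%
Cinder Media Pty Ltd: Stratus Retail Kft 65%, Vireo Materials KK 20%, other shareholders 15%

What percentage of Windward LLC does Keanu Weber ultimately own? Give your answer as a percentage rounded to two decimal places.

Keanu reaches Windward along 2 paths.
Direct stake: 9% = 9%.
Via Stratus: 84% × 91% = 76.44%.
Total: 9% + 76.44% = 85.44%.

85.44%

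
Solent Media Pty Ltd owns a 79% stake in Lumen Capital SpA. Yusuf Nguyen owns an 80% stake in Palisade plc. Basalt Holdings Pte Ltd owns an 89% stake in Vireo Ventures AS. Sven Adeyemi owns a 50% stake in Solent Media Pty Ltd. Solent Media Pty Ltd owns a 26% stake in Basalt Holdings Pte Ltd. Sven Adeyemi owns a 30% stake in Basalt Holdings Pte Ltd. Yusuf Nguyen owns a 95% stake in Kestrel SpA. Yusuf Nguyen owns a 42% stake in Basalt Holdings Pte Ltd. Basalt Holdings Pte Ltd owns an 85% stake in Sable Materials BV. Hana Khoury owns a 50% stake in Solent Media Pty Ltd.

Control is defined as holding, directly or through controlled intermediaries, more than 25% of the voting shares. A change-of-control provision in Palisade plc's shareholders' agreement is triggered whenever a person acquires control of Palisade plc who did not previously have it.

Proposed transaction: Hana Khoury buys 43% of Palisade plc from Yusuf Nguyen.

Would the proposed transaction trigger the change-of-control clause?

The purchase adds only to Hana's holdings (Yusuf's stake shrinks), so Hana is the only person who could newly come to control Palisade.
Hana holds 50% of Solent, so Hana controls Solent.
Solent holds 26% of Basalt, so Hana controls Basalt.
Solent holds 79% of Lumen, so Hana controls Lumen.
Basalt holds 85% of Sable, so Hana controls Sable.
Basalt holds 89% of Vireo, so Hana controls Vireo.
Neither Hana nor any entity Hana controls holds any voting interest in Palisade.
So before the transaction, Hana does not control Palisade.
After the purchase, Hana holds 43% of Palisade directly, and Yusuf's stake falls to 37%.
Hana holds 43% of Palisade, so Hana controls Palisade.
Hana did not control Palisade before and does after, so the clause is triggered.

Yes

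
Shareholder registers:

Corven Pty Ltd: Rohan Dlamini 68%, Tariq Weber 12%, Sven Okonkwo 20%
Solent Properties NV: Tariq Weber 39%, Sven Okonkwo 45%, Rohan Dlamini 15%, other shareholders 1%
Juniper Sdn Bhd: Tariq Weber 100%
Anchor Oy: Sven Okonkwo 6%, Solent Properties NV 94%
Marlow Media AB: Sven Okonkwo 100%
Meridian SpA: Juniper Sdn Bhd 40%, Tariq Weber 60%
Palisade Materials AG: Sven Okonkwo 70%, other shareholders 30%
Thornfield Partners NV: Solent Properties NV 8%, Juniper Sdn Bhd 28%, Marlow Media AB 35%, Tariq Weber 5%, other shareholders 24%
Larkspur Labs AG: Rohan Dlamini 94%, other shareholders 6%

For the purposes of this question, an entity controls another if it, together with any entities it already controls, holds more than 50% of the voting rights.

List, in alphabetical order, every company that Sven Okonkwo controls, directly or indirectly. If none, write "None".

Sven holds 100% of Marlow, so Sven controls Marlow.
Sven holds 70% of Palisade, so Sven controls Palisade.
No other company's threshold is met.

Marlow Media AB, Palisade Materials AG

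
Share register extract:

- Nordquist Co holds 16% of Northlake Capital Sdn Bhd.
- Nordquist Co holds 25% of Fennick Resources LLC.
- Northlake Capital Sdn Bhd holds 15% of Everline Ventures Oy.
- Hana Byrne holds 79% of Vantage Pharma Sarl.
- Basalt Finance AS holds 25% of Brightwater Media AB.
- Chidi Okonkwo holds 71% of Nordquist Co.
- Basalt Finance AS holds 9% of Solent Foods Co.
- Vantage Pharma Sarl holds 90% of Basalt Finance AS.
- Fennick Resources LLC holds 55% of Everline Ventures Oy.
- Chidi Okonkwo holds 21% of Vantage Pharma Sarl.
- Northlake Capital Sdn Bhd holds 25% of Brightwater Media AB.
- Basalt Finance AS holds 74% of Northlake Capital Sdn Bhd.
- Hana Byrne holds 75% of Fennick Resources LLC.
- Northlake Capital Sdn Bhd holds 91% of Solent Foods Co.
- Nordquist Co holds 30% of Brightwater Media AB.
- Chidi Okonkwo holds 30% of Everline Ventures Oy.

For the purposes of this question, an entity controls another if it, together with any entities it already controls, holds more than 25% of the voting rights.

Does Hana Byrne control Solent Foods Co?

Yes

Hana holds 79% of Vantage, so Hana controls Vantage.
Vantage holds 90% of Basalt, so Hana controls Basalt.
Basalt holds 74% of Northlake, so Hana controls Northlake.
Northlake and Basalt together hold 91% + 9% = 100% of Solent, so Hana controls Solent.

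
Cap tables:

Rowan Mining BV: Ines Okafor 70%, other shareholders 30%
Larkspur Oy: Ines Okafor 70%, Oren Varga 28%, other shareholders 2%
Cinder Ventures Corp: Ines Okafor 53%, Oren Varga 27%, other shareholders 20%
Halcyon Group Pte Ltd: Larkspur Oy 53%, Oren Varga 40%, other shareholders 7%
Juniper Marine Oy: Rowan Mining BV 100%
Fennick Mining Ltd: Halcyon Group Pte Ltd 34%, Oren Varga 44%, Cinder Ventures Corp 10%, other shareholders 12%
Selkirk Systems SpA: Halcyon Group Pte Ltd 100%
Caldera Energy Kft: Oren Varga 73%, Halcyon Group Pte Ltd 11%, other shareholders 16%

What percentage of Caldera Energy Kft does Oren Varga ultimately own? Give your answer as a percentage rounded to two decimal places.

79.03%

Oren reaches Caldera along 3 paths.
Direct stake: 73% = 73%.
Via Larkspur → Halcyon: 28% × 53% × 11% = 1.6324%.
Via Halcyon: 40% × 11% = 4.4%.
Total: 73% + 1.6324% + 4.4% = 79.0324%.
Rounded: 79.03%.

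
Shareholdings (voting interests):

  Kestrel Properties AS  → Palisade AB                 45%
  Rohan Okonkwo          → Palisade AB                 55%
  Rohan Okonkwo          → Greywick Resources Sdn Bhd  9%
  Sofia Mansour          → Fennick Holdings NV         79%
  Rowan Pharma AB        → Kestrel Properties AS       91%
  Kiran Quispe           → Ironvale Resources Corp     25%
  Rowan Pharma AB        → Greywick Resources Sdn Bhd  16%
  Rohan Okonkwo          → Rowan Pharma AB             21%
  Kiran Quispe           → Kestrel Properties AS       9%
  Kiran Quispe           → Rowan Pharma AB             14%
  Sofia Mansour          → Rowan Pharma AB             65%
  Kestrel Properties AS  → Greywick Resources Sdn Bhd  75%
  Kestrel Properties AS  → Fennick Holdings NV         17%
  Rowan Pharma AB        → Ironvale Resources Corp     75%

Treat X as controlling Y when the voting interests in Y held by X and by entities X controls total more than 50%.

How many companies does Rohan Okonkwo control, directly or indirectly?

1

Rohan holds 55% of Palisade, so Rohan controls Palisade.
No other company's threshold is met.
Rohan controls 1 company.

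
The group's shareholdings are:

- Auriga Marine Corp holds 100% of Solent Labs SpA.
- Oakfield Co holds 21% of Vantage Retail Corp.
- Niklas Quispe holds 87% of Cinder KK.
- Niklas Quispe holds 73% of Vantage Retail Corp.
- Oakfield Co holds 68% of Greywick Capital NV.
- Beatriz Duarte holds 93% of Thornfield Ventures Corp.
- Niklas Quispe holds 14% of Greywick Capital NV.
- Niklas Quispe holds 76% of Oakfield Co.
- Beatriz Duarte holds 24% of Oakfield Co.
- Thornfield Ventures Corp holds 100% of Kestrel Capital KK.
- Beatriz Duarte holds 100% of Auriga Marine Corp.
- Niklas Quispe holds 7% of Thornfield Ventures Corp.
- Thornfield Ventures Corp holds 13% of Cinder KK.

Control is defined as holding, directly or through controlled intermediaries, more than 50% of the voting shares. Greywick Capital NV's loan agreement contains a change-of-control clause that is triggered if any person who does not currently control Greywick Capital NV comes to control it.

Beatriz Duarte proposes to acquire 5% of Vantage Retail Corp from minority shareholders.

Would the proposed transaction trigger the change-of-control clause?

The purchase changes only Beatriz's holdings, so Beatriz is the only person who could newly come to control Greywick.
Beatriz holds 93% of Thornfield, so Beatriz controls Thornfield.
Beatriz holds 100% of Auriga, so Beatriz controls Auriga.
Thornfield holds 100% of Kestrel, so Beatriz controls Kestrel.
Auriga holds 100% of Solent, so Beatriz controls Solent.
Neither Beatriz nor any entity Beatriz controls holds any voting interest in Greywick.
So before the transaction, Beatriz does not control Greywick.
After the purchase, Beatriz holds 5% of Vantage directly.
Beatriz's side now holds 5% of Vantage, not > 50%, so Beatriz still does not control Vantage.
After the transaction, neither Beatriz nor any entity Beatriz controls holds a voting interest in Greywick, so Beatriz still does not control it.
No new person acquires control, so the clause is not triggered.

No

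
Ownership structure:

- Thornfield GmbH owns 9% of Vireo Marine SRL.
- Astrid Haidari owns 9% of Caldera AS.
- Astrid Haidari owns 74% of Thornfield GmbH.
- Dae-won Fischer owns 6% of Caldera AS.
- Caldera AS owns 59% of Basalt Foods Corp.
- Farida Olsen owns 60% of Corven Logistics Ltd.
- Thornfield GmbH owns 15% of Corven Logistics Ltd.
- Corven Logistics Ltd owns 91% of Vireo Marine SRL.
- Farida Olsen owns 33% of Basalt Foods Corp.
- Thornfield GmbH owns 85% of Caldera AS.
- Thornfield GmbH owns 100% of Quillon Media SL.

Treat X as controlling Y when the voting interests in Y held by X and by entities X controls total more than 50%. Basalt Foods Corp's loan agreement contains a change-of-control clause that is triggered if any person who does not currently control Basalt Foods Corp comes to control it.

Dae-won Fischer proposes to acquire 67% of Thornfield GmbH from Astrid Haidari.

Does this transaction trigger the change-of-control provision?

The purchase adds only to Dae-won's holdings (Astrid's stake shrinks), so Dae-won is the only person who could newly come to control Basalt.
Dae-won's largest direct stake is 6% in Caldera, which does not meet the threshold, so Dae-won controls no company.
Neither Dae-won nor any entity Dae-won controls holds any voting interest in Basalt.
So before the transaction, Dae-won does not control Basalt.
After the purchase, Dae-won holds 67% of Thornfield directly, and Astrid's stake falls to 7%.
Dae-won holds 67% of Thornfield, so Dae-won controls Thornfield.
Dae-won and Thornfield together hold 6% + 85% = 91% of Caldera, so Dae-won controls Caldera.
Caldera holds 59% of Basalt, so Dae-won controls Basalt.
Dae-won did not control Basalt before and does after, so the clause is triggered.

Yes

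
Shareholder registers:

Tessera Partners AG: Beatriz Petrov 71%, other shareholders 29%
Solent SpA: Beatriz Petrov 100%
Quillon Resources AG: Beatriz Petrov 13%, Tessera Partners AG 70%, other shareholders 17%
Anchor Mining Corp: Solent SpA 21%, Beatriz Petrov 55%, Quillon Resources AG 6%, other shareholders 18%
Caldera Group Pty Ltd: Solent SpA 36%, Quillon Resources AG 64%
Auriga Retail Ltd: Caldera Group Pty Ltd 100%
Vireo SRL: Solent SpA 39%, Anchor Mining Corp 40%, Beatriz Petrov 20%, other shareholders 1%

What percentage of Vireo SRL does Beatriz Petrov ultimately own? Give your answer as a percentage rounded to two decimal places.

Beatriz reaches Vireo along 6 paths.
Via Solent: 100% × 39% = 39%.
Via Solent → Anchor: 100% × 21% × 40% = 8.4%.
Via Anchor: 55% × 40% = 22%.
Via Quillon → Anchor: 13% × 6% × 40% = 0.312%.
Via Tessera → Quillon → Anchor: 71% × 70% × 6% × 40% = 1.1928%.
Direct stake: 20% = 20%.
Total: 39% + 8.4% + 22% + 0.312% + 1.1928% + 20% = 90.9048%.
Rounded: 90.90%.

90.90%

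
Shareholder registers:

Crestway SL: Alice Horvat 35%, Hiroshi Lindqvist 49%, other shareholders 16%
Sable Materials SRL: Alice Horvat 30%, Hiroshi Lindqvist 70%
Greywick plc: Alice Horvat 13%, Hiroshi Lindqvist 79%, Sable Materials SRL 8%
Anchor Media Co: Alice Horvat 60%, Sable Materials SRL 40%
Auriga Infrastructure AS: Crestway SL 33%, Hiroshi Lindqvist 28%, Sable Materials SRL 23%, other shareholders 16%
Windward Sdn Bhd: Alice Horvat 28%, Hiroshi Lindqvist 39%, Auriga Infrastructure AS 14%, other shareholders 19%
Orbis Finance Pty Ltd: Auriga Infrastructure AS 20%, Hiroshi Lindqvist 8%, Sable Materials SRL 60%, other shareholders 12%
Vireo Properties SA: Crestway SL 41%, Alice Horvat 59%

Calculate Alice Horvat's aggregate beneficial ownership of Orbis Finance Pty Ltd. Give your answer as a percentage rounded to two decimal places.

Alice reaches Orbis along 3 paths.
Via Crestway → Auriga: 35% × 33% × 20% = 2.31%.
Via Sable → Auriga: 30% × 23% × 20% = 1.38%.
Via Sable: 30% × 60% = 18%.
Total: 2.31% + 1.38% + 18% = 21.69%.

21.69%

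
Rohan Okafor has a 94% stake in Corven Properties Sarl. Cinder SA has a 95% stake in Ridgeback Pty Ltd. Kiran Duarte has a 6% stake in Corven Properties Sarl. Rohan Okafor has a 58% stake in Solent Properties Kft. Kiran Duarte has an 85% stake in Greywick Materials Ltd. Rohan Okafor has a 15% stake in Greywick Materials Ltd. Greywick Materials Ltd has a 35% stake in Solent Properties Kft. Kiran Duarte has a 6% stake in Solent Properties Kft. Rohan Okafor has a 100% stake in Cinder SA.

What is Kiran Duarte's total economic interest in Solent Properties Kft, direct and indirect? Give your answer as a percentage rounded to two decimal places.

Kiran reaches Solent along 2 paths.
Via Greywick: 85% × 35% = 29.75%.
Direct stake: 6% = 6%.
Total: 29.75% + 6% = 35.75%.

35.75%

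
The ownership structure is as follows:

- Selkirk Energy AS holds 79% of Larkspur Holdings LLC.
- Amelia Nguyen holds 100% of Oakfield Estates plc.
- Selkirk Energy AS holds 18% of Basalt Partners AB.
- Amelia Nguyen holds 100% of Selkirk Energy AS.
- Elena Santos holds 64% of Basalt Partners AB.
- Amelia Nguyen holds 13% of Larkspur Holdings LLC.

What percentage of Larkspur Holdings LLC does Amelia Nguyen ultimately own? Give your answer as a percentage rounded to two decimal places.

Amelia reaches Larkspur along 2 paths.
Via Selkirk: 100% × 79% = 79%.
Direct stake: 13% = 13%.
Total: 79% + 13% = 92%.
Rounded: 92.00%.

92.00%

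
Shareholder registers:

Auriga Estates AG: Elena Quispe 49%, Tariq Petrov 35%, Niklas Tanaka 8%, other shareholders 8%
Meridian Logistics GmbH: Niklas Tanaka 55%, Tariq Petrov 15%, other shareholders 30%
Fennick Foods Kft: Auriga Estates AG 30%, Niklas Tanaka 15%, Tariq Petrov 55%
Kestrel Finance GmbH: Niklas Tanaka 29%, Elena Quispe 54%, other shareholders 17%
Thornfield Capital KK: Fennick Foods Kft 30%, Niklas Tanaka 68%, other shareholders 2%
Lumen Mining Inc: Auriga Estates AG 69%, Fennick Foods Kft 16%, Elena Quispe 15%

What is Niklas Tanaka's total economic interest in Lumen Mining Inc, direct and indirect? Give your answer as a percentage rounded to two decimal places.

Niklas reaches Lumen along 3 paths.
Via Auriga: 8% × 69% = 5.52%.
Via Auriga → Fennick: 8% × 30% × 16% = 0.384%.
Via Fennick: 15% × 16% = 2.4%.
Total: 5.52% + 0.384% + 2.4% = 8.304%.
Rounded: 8.30%.

8.30%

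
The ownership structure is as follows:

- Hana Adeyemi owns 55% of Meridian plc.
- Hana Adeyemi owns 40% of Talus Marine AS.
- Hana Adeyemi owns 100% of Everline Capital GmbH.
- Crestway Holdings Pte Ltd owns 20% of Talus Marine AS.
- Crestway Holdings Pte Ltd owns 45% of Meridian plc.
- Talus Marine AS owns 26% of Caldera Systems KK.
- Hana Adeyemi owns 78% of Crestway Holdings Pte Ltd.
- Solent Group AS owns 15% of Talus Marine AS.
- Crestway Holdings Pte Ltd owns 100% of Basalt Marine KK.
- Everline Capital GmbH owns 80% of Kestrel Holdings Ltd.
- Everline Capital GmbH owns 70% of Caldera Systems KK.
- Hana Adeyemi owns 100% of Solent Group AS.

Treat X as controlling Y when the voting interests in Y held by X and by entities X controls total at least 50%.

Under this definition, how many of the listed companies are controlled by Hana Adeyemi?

Hana holds 78% of Crestway, so Hana controls Crestway.
Hana holds 100% of Everline, so Hana controls Everline.
Hana holds 100% of Solent, so Hana controls Solent.
Solent and Hana and Crestway together hold 15% + 40% + 20% = 75% of Talus, so Hana controls Talus.
Hana and Crestway together hold 55% + 45% = 100% of Meridian, so Hana controls Meridian.
Everline holds 80% of Kestrel, so Hana controls Kestrel.
Talus and Everline together hold 26% + 70% = 96% of Caldera, so Hana controls Caldera.
Crestway holds 100% of Basalt, so Hana controls Basalt.
Hana controls 8 companies.

8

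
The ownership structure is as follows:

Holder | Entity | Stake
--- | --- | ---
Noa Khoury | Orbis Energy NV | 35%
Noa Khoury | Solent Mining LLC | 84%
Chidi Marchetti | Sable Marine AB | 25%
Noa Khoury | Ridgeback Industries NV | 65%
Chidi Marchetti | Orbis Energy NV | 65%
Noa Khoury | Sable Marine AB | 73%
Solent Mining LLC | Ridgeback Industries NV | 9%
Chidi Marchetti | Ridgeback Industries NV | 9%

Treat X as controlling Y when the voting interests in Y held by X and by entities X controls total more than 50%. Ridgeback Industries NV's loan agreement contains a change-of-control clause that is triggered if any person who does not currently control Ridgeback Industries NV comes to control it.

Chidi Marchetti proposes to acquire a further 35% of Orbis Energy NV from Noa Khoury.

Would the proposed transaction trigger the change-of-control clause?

The purchase adds only to Chidi's holdings (Noa's stake shrinks), so Chidi is the only person who could newly come to control Ridgeback.
Chidi holds 65% of Orbis, so Chidi controls Orbis.
In Ridgeback, Chidi's side holds only 9%, not > 50%.
So before the transaction, Chidi does not control Ridgeback.
After the purchase, Chidi's direct stake in Orbis rises to 65% + 35% = 100%, and Noa's stake falls to 0%.
Chidi holds 100% of Orbis, so Chidi controls Orbis.
After the transaction, Chidi's side holds 9% of Ridgeback, not > 50%, so Chidi still does not control Ridgeback.
No new person acquires control, so the clause is not triggered.

No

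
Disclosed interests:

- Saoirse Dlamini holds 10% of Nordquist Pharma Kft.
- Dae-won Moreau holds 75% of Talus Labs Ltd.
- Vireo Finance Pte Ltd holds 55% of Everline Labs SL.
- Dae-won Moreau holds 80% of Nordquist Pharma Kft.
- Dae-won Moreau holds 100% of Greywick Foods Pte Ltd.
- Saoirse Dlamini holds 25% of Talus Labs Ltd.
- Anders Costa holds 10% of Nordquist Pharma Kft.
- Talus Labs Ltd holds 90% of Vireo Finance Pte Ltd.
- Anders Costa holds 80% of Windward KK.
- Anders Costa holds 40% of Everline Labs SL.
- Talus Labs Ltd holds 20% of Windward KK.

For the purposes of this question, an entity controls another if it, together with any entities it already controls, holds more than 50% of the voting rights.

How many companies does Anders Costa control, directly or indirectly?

1

Anders holds 80% of Windward, so Anders controls Windward.
No other company's threshold is met.
Anders controls 1 company.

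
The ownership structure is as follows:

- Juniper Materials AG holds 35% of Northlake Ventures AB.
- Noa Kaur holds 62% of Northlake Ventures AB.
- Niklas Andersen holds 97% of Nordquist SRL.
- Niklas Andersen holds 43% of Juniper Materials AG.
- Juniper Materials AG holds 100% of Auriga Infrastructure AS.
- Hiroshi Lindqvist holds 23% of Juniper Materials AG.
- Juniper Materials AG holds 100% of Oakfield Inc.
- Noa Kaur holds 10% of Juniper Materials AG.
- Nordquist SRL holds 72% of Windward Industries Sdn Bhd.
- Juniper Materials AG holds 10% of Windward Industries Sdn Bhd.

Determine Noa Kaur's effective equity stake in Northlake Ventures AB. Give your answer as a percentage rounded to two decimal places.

Noa reaches Northlake along 2 paths.
Direct stake: 62% = 62%.
Via Juniper: 10% × 35% = 3.5%.
Total: 62% + 3.5% = 65.5%.
Rounded: 65.50%.

65.50%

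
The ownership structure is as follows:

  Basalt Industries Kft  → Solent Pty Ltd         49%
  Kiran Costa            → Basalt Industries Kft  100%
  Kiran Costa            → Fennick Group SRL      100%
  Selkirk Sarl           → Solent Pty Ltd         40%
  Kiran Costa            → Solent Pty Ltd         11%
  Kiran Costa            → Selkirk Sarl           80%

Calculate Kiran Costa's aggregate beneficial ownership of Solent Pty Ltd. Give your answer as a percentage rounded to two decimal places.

92.00%

Kiran reaches Solent along 3 paths.
Via Selkirk: 80% × 40% = 32%.
Via Basalt: 100% × 49% = 49%.
Direct stake: 11% = 11%.
Total: 32% + 49% + 11% = 92%.
Rounded: 92.00%.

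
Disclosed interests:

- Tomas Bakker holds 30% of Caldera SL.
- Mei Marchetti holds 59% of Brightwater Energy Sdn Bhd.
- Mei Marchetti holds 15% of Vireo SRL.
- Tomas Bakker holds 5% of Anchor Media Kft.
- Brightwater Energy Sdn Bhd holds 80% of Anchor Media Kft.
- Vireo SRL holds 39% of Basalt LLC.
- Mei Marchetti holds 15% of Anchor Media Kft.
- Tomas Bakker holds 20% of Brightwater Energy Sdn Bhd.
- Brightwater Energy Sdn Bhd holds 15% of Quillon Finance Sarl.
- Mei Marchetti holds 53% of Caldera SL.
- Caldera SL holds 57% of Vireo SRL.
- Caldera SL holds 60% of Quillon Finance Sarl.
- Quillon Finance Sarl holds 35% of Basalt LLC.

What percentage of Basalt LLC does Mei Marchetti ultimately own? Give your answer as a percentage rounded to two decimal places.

Mei reaches Basalt along 4 paths.
Via Brightwater → Quillon: 59% × 15% × 35% = 3.0975%.
Via Caldera → Quillon: 53% × 60% × 35% = 11.13%.
Via Caldera → Vireo: 53% × 57% × 39% = 11.7819%.
Via Vireo: 15% × 39% = 5.85%.
Total: 3.0975% + 11.13% + 11.7819% + 5.85% = 31.8594%.
Rounded: 31.86%.

31.86%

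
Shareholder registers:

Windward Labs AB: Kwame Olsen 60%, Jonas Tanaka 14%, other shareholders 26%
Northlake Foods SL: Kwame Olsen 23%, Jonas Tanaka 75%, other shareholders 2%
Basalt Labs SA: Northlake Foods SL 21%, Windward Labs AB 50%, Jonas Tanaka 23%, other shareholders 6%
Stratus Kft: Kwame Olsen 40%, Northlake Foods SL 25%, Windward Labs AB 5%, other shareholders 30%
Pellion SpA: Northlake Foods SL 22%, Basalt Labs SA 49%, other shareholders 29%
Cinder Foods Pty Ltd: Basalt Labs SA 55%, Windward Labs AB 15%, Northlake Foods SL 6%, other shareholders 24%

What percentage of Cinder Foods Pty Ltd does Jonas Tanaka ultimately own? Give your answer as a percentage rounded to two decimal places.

Jonas reaches Cinder along 5 paths.
Via Northlake → Basalt: 75% × 21% × 55% = 8.6625%.
Via Windward → Basalt: 14% × 50% × 55% = 3.85%.
Via Basalt: 23% × 55% = 12.65%.
Via Windward: 14% × 15% = 2.1%.
Via Northlake: 75% × 6% = 4.5%.
Total: 8.6625% + 3.85% + 12.65% + 2.1% + 4.5% = 31.7625%.
Rounded: 31.76%.

31.76%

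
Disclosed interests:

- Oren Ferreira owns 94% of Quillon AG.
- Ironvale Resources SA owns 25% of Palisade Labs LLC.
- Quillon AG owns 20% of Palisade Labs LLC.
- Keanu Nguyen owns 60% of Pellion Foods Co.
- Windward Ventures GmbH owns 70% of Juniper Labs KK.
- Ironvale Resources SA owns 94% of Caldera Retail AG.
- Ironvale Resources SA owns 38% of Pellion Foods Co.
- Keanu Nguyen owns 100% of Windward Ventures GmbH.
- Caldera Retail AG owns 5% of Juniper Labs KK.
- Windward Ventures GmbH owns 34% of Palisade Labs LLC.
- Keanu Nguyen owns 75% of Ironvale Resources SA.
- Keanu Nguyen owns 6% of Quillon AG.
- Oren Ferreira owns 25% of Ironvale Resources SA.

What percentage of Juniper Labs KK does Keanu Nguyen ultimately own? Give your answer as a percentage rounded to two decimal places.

73.53%

Keanu reaches Juniper along 2 paths.
Via Windward: 100% × 70% = 70%.
Via Ironvale → Caldera: 75% × 94% × 5% = 3.525%.
Total: 70% + 3.525% = 73.525%.
Rounded: 73.53%.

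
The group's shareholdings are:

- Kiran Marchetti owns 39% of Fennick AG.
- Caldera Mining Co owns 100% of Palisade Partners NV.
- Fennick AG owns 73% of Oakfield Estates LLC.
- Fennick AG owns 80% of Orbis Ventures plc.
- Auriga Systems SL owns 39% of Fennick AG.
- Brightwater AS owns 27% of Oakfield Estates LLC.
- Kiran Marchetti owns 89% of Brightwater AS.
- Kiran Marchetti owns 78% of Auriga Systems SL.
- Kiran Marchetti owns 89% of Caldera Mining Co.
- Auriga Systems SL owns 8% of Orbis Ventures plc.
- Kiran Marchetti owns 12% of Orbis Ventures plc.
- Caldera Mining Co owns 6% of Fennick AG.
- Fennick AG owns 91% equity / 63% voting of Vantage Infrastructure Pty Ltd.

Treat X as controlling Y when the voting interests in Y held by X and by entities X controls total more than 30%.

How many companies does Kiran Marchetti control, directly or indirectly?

8

Kiran holds 78% of Auriga, so Kiran controls Auriga.
Kiran holds 89% of Caldera, so Kiran controls Caldera.
Kiran and Auriga and Caldera together hold 39% + 39% + 6% = 84% of Fennick, so Kiran controls Fennick.
Fennick and Kiran and Auriga together hold 80% + 12% + 8% = 100% of Orbis, so Kiran controls Orbis.
Caldera holds 100% of Palisade, so Kiran controls Palisade.
Kiran holds 89% of Brightwater, so Kiran controls Brightwater.
Fennick holds 63% of Vantage, so Kiran controls Vantage.
Brightwater and Fennick together hold 27% + 73% = 100% of Oakfield, so Kiran controls Oakfield.
Kiran controls 8 companies.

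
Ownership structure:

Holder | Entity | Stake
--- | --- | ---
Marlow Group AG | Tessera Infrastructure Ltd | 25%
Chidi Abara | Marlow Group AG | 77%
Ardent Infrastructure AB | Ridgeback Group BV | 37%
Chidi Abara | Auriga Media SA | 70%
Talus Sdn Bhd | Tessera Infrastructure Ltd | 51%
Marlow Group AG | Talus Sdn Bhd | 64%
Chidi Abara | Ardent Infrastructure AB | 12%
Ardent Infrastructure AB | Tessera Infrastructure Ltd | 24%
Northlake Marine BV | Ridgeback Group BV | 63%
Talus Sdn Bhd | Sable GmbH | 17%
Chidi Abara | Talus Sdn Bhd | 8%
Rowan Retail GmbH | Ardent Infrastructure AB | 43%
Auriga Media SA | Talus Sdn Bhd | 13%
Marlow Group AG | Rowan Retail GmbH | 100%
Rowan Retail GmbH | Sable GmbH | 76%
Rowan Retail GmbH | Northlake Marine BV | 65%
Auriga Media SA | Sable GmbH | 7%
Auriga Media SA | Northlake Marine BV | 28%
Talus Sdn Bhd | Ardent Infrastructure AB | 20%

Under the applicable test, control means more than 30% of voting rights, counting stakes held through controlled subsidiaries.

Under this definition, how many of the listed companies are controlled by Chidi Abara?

Chidi holds 70% of Auriga, so Chidi controls Auriga.
Chidi holds 77% of Marlow, so Chidi controls Marlow.
Auriga and Marlow and Chidi together hold 13% + 64% + 8% = 85% of Talus, so Chidi controls Talus.
Marlow holds 100% of Rowan, so Chidi controls Rowan.
Auriga and Rowan together hold 28% + 65% = 93% of Northlake, so Chidi controls Northlake.
Rowan and Talus and Auriga together hold 76% + 17% + 7% = 100% of Sable, so Chidi controls Sable.
Talus and Chidi and Rowan together hold 20% + 12% + 43% = 75% of Ardent, so Chidi controls Ardent.
Northlake and Ardent together hold 63% + 37% = 100% of Ridgeback, so Chidi controls Ridgeback.
Ardent and Marlow and Talus together hold 24% + 25% + 51% = 100% of Tessera, so Chidi controls Tessera.
Chidi controls 9 companies.

9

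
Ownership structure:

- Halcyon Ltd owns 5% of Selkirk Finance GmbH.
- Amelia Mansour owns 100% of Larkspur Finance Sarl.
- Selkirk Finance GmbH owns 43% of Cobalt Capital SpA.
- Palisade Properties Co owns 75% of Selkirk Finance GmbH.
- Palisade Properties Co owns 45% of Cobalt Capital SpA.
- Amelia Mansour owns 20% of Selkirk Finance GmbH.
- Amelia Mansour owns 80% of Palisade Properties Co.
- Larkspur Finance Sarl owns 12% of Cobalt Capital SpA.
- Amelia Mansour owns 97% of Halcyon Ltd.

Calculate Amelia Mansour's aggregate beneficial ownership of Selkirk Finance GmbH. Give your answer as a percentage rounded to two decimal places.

84.85%

Amelia reaches Selkirk along 3 paths.
Direct stake: 20% = 20%.
Via Palisade: 80% × 75% = 60%.
Via Halcyon: 97% × 5% = 4.85%.
Total: 20% + 60% + 4.85% = 84.85%.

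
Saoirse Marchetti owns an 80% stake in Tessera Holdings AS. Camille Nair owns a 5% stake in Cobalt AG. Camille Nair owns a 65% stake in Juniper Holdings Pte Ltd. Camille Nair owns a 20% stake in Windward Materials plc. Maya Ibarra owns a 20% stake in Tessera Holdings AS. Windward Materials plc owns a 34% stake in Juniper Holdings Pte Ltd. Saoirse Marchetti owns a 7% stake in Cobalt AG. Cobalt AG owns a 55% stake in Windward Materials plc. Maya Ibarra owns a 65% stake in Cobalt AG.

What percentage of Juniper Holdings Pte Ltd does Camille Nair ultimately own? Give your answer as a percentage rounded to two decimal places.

72.74%

Camille reaches Juniper along 3 paths.
Via Windward: 20% × 34% = 6.8%.
Via Cobalt → Windward: 5% × 55% × 34% = 0.935%.
Direct stake: 65% = 65%.
Total: 6.8% + 0.935% + 65% = 72.735%.
Rounded: 72.74%.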